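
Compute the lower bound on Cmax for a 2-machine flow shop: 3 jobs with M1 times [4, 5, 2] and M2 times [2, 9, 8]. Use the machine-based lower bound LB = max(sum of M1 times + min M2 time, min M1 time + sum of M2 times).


LB1 = sum(M1 times) + min(M2 times) = 11 + 2 = 13
LB2 = min(M1 times) + sum(M2 times) = 2 + 19 = 21
Lower bound = max(LB1, LB2) = max(13, 21) = 21

21


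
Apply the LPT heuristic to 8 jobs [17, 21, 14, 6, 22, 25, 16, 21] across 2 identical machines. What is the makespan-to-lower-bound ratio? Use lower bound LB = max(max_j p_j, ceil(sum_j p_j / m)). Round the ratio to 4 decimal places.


LPT order: [25, 22, 21, 21, 17, 16, 14, 6]
Machine loads after assignment: [68, 74]
LPT makespan = 74
Lower bound = max(max_job, ceil(total/2)) = max(25, 71) = 71
Ratio = 74 / 71 = 1.0423

1.0423


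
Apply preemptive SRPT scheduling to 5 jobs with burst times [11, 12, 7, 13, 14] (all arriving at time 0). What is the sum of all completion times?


Since all jobs arrive at t=0, SRPT equals SPT ordering.
SPT order: [7, 11, 12, 13, 14]
Completion times:
  Job 1: p=7, C=7
  Job 2: p=11, C=18
  Job 3: p=12, C=30
  Job 4: p=13, C=43
  Job 5: p=14, C=57
Total completion time = 7 + 18 + 30 + 43 + 57 = 155

155


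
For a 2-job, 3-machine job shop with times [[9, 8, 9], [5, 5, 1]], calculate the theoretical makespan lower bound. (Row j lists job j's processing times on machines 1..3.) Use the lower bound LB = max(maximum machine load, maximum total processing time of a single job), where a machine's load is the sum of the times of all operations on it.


Machine loads:
  Machine 1: 9 + 5 = 14
  Machine 2: 8 + 5 = 13
  Machine 3: 9 + 1 = 10
Max machine load = 14
Job totals:
  Job 1: 26
  Job 2: 11
Max job total = 26
Lower bound = max(14, 26) = 26

26


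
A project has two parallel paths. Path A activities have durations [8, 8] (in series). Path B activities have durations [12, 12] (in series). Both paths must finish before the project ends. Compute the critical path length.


Path A total = 8 + 8 = 16
Path B total = 12 + 12 = 24
Critical path = longest path = max(16, 24) = 24

24


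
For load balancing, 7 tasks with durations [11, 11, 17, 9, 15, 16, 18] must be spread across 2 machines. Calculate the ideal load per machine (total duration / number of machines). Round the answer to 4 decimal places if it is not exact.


Total processing time = 11 + 11 + 17 + 9 + 15 + 16 + 18 = 97
Number of machines = 2
Ideal balanced load = 97 / 2 = 48.5

48.5


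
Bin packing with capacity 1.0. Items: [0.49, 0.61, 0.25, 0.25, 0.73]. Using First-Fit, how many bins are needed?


Place items sequentially using First-Fit:
  Item 0.49 -> new Bin 1
  Item 0.61 -> new Bin 2
  Item 0.25 -> Bin 1 (now 0.74)
  Item 0.25 -> Bin 1 (now 0.99)
  Item 0.73 -> new Bin 3
Total bins used = 3

3


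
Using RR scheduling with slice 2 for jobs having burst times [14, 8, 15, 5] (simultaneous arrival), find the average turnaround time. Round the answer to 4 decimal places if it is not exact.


Time quantum = 2
Execution trace:
  J1 runs 2 units, time = 2
  J2 runs 2 units, time = 4
  J3 runs 2 units, time = 6
  J4 runs 2 units, time = 8
  J1 runs 2 units, time = 10
  J2 runs 2 units, time = 12
  J3 runs 2 units, time = 14
  J4 runs 2 units, time = 16
  J1 runs 2 units, time = 18
  J2 runs 2 units, time = 20
  J3 runs 2 units, time = 22
  J4 runs 1 units, time = 23
  J1 runs 2 units, time = 25
  J2 runs 2 units, time = 27
  J3 runs 2 units, time = 29
  J1 runs 2 units, time = 31
  J3 runs 2 units, time = 33
  J1 runs 2 units, time = 35
  J3 runs 2 units, time = 37
  J1 runs 2 units, time = 39
  J3 runs 2 units, time = 41
  J3 runs 1 units, time = 42
Finish times: [39, 27, 42, 23]
Average turnaround = 131/4 = 32.75

32.75


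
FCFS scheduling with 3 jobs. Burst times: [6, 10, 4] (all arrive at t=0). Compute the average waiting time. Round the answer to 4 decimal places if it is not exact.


FCFS order (as given): [6, 10, 4]
Waiting times:
  Job 1: wait = 0
  Job 2: wait = 6
  Job 3: wait = 16
Sum of waiting times = 22
Average waiting time = 22/3 = 7.3333

7.3333


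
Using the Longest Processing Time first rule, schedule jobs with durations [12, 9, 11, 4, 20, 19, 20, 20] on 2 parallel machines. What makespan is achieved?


Sort jobs in decreasing order (LPT): [20, 20, 20, 19, 12, 11, 9, 4]
Assign each job to the least loaded machine:
  Machine 1: jobs [20, 20, 11, 9], load = 60
  Machine 2: jobs [20, 19, 12, 4], load = 55
Makespan = max load = 60

60


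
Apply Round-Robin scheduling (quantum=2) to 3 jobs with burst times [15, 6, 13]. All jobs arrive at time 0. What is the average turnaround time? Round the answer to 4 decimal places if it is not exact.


Time quantum = 2
Execution trace:
  J1 runs 2 units, time = 2
  J2 runs 2 units, time = 4
  J3 runs 2 units, time = 6
  J1 runs 2 units, time = 8
  J2 runs 2 units, time = 10
  J3 runs 2 units, time = 12
  J1 runs 2 units, time = 14
  J2 runs 2 units, time = 16
  J3 runs 2 units, time = 18
  J1 runs 2 units, time = 20
  J3 runs 2 units, time = 22
  J1 runs 2 units, time = 24
  J3 runs 2 units, time = 26
  J1 runs 2 units, time = 28
  J3 runs 2 units, time = 30
  J1 runs 2 units, time = 32
  J3 runs 1 units, time = 33
  J1 runs 1 units, time = 34
Finish times: [34, 16, 33]
Average turnaround = 83/3 = 27.6667

27.6667


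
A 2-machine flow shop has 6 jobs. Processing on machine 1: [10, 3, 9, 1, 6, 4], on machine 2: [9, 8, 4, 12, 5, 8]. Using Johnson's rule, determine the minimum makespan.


Apply Johnson's rule:
  Group 1 (a <= b): [(4, 1, 12), (2, 3, 8), (6, 4, 8)]
  Group 2 (a > b): [(1, 10, 9), (5, 6, 5), (3, 9, 4)]
Optimal job order: [4, 2, 6, 1, 5, 3]
Schedule:
  Job 4: M1 done at 1, M2 done at 13
  Job 2: M1 done at 4, M2 done at 21
  Job 6: M1 done at 8, M2 done at 29
  Job 1: M1 done at 18, M2 done at 38
  Job 5: M1 done at 24, M2 done at 43
  Job 3: M1 done at 33, M2 done at 47
Makespan = 47

47


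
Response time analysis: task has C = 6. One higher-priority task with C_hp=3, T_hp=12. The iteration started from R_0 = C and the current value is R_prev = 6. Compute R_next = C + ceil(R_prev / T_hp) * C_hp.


R_next = C + ceil(R_prev / T_hp) * C_hp
ceil(6 / 12) = ceil(0.5) = 1
Interference = 1 * 3 = 3
R_next = 6 + 3 = 9

9


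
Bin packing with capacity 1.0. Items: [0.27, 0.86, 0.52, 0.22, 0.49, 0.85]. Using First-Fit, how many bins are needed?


Place items sequentially using First-Fit:
  Item 0.27 -> new Bin 1
  Item 0.86 -> new Bin 2
  Item 0.52 -> Bin 1 (now 0.79)
  Item 0.22 -> new Bin 3
  Item 0.49 -> Bin 3 (now 0.71)
  Item 0.85 -> new Bin 4
Total bins used = 4

4


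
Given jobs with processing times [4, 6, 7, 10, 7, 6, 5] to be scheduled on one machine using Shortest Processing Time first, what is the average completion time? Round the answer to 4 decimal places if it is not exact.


Sort jobs by processing time (SPT order): [4, 5, 6, 6, 7, 7, 10]
Compute completion times sequentially:
  Job 1: processing = 4, completes at 4
  Job 2: processing = 5, completes at 9
  Job 3: processing = 6, completes at 15
  Job 4: processing = 6, completes at 21
  Job 5: processing = 7, completes at 28
  Job 6: processing = 7, completes at 35
  Job 7: processing = 10, completes at 45
Sum of completion times = 157
Average completion time = 157/7 = 22.4286

22.4286


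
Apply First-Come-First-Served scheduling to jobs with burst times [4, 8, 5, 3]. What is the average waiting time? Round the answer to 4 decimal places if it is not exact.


FCFS order (as given): [4, 8, 5, 3]
Waiting times:
  Job 1: wait = 0
  Job 2: wait = 4
  Job 3: wait = 12
  Job 4: wait = 17
Sum of waiting times = 33
Average waiting time = 33/4 = 8.25

8.25


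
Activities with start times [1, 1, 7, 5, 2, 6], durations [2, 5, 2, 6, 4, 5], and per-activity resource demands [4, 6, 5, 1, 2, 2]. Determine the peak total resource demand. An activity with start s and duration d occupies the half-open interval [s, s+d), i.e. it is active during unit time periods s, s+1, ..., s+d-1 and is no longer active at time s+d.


Each activity i is active on [start_i, start_i + duration_i).
Compute total resource usage per time slot:
  t=0: active resources = [], total = 0
  t=1: active resources = [4, 6], total = 10
  t=2: active resources = [4, 6, 2], total = 12
  t=3: active resources = [6, 2], total = 8
  t=4: active resources = [6, 2], total = 8
  t=5: active resources = [6, 1, 2], total = 9
  t=6: active resources = [1, 2], total = 3
  t=7: active resources = [5, 1, 2], total = 8
  t=8: active resources = [5, 1, 2], total = 8
  t=9: active resources = [1, 2], total = 3
  t=10: active resources = [1, 2], total = 3
Peak resource demand = 12

12


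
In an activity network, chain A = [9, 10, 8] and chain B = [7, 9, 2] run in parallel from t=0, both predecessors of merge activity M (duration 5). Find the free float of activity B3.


ES(B3) = sum of predecessors on chain B = 16
EF(B3) = ES + duration = 16 + 2 = 18
Successor of B3 is M. ES(M) = max(sum(A), sum(B)) = max(27, 18) = 27
Free float = ES(successor) - EF(current) = 27 - 18 = 9

9


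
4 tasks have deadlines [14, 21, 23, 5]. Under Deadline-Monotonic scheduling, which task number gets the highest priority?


Sort tasks by relative deadline (ascending):
  Task 4: deadline = 5
  Task 1: deadline = 14
  Task 2: deadline = 21
  Task 3: deadline = 23
Priority order (highest first): [4, 1, 2, 3]
Highest priority task = 4

4


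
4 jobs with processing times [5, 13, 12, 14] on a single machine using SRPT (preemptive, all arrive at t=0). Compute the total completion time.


Since all jobs arrive at t=0, SRPT equals SPT ordering.
SPT order: [5, 12, 13, 14]
Completion times:
  Job 1: p=5, C=5
  Job 2: p=12, C=17
  Job 3: p=13, C=30
  Job 4: p=14, C=44
Total completion time = 5 + 17 + 30 + 44 = 96

96


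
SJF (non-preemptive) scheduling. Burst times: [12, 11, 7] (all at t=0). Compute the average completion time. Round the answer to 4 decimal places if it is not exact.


SJF order (ascending): [7, 11, 12]
Completion times:
  Job 1: burst=7, C=7
  Job 2: burst=11, C=18
  Job 3: burst=12, C=30
Average completion = 55/3 = 18.3333

18.3333


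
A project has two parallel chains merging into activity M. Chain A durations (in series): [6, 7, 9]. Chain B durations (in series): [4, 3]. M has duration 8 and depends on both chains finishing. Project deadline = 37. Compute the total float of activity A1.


Forward pass: ES(A1) = sum of predecessors on chain A = 0
EF = ES + duration = 0 + 6 = 6
Backward pass: LF(M) = deadline = 37; LS(M) = 37 - 8 = 29
LF(A1) = LS(M) - sum(successors on chain A) = 29 - 16 = 13
LS = LF - duration = 13 - 6 = 7
Total float = LS - ES = 7 - 0 = 7

7


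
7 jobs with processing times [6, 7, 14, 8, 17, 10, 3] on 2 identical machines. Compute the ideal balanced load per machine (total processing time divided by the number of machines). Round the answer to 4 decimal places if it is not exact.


Total processing time = 6 + 7 + 14 + 8 + 17 + 10 + 3 = 65
Number of machines = 2
Ideal balanced load = 65 / 2 = 32.5

32.5


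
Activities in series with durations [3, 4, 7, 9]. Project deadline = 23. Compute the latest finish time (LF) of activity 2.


LF(activity 2) = deadline - sum of successor durations
Successors: activities 3 through 4 with durations [7, 9]
Sum of successor durations = 16
LF = 23 - 16 = 7

7


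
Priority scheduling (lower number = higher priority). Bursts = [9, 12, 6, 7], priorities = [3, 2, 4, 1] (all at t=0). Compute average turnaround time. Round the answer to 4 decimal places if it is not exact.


Sort by priority (ascending = highest first):
Order: [(1, 7), (2, 12), (3, 9), (4, 6)]
Completion times:
  Priority 1, burst=7, C=7
  Priority 2, burst=12, C=19
  Priority 3, burst=9, C=28
  Priority 4, burst=6, C=34
Average turnaround = 88/4 = 22.0

22.0


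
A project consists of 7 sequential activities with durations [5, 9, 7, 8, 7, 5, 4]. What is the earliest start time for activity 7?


Activity 7 starts after activities 1 through 6 complete.
Predecessor durations: [5, 9, 7, 8, 7, 5]
ES = 5 + 9 + 7 + 8 + 7 + 5 = 41

41


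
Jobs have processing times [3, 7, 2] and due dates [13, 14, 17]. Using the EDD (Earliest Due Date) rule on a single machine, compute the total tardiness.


Sort by due date (EDD order): [(3, 13), (7, 14), (2, 17)]
Compute completion times and tardiness:
  Job 1: p=3, d=13, C=3, tardiness=max(0,3-13)=0
  Job 2: p=7, d=14, C=10, tardiness=max(0,10-14)=0
  Job 3: p=2, d=17, C=12, tardiness=max(0,12-17)=0
Total tardiness = 0

0


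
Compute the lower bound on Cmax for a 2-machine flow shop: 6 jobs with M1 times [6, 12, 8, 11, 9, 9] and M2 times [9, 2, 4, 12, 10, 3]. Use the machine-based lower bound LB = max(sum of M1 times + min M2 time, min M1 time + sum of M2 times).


LB1 = sum(M1 times) + min(M2 times) = 55 + 2 = 57
LB2 = min(M1 times) + sum(M2 times) = 6 + 40 = 46
Lower bound = max(LB1, LB2) = max(57, 46) = 57

57


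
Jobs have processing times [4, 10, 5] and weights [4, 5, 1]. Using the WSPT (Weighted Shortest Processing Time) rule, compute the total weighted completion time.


Compute p/w ratios and sort ascending (WSPT): [(4, 4), (10, 5), (5, 1)]
Compute weighted completion times:
  Job (p=4,w=4): C=4, w*C=4*4=16
  Job (p=10,w=5): C=14, w*C=5*14=70
  Job (p=5,w=1): C=19, w*C=1*19=19
Total weighted completion time = 105

105


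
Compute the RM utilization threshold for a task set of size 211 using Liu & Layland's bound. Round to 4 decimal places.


Compute 2^(1/211) = 1.0032904594
Subtract 1: 1.0032904594 - 1 = 0.0032904594
Multiply by n: 211 * 0.0032904594 = 0.6942869334
Round to 4 dp: 0.6943

0.6943


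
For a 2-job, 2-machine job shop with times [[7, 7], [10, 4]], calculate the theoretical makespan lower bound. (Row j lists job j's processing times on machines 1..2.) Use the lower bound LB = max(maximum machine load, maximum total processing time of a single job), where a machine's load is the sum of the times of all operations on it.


Machine loads:
  Machine 1: 7 + 10 = 17
  Machine 2: 7 + 4 = 11
Max machine load = 17
Job totals:
  Job 1: 14
  Job 2: 14
Max job total = 14
Lower bound = max(17, 14) = 17

17


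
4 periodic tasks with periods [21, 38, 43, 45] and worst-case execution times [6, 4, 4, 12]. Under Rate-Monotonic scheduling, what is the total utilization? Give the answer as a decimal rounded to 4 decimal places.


Compute individual utilizations (exact fractions):
  Task 1: C/T = 6/21 = 2/7 (approx. 0.2857)
  Task 2: C/T = 4/38 = 2/19 (approx. 0.1053)
  Task 3: C/T = 4/43 (approx. 0.093)
  Task 4: C/T = 12/45 = 4/15 (approx. 0.2667)
Total utilization U = 2/7 + 2/19 + 4/43 + 4/15 = 64396/85785
Rounded to 4 decimal places: U = 0.7507
RM (Liu & Layland) bound for 4 tasks = 0.756828; compare with U = 64396/85785 (approx. 0.750667)
U <= bound, so schedulable by RM sufficient condition.

0.7507


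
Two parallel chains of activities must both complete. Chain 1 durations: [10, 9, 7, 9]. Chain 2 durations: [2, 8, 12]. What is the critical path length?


Path A total = 10 + 9 + 7 + 9 = 35
Path B total = 2 + 8 + 12 = 22
Critical path = longest path = max(35, 22) = 35

35


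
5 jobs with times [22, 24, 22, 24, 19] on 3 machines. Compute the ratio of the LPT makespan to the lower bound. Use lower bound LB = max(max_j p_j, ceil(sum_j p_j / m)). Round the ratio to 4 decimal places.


LPT order: [24, 24, 22, 22, 19]
Machine loads after assignment: [43, 24, 44]
LPT makespan = 44
Lower bound = max(max_job, ceil(total/3)) = max(24, 37) = 37
Ratio = 44 / 37 = 1.1892

1.1892


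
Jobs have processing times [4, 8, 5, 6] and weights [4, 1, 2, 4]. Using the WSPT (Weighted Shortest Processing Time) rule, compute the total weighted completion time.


Compute p/w ratios and sort ascending (WSPT): [(4, 4), (6, 4), (5, 2), (8, 1)]
Compute weighted completion times:
  Job (p=4,w=4): C=4, w*C=4*4=16
  Job (p=6,w=4): C=10, w*C=4*10=40
  Job (p=5,w=2): C=15, w*C=2*15=30
  Job (p=8,w=1): C=23, w*C=1*23=23
Total weighted completion time = 109

109


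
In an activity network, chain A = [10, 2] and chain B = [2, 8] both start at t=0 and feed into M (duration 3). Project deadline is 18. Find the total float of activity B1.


Forward pass: ES(B1) = sum of predecessors on chain B = 0
EF = ES + duration = 0 + 2 = 2
Backward pass: LF(M) = deadline = 18; LS(M) = 18 - 3 = 15
LF(B1) = LS(M) - sum(successors on chain B) = 15 - 8 = 7
LS = LF - duration = 7 - 2 = 5
Total float = LS - ES = 5 - 0 = 5

5


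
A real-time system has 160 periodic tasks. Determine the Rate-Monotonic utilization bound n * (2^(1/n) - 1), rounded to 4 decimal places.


Compute 2^(1/160) = 1.0043415673
Subtract 1: 1.0043415673 - 1 = 0.0043415673
Multiply by n: 160 * 0.0043415673 = 0.6946507680
Round to 4 dp: 0.6947

0.6947


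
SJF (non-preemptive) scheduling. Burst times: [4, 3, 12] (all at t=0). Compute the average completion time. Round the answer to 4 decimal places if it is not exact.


SJF order (ascending): [3, 4, 12]
Completion times:
  Job 1: burst=3, C=3
  Job 2: burst=4, C=7
  Job 3: burst=12, C=19
Average completion = 29/3 = 9.6667

9.6667


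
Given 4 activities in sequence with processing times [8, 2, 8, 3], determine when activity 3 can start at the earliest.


Activity 3 starts after activities 1 through 2 complete.
Predecessor durations: [8, 2]
ES = 8 + 2 = 10

10


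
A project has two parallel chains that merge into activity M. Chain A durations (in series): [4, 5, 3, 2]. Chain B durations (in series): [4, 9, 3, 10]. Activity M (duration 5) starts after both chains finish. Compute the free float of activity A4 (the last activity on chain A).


ES(A4) = sum of predecessors on chain A = 12
EF(A4) = ES + duration = 12 + 2 = 14
Successor of A4 is M. ES(M) = max(sum(A), sum(B)) = max(14, 26) = 26
Free float = ES(successor) - EF(current) = 26 - 14 = 12

12


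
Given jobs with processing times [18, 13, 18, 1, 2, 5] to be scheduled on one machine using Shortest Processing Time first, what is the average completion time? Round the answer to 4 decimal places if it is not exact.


Sort jobs by processing time (SPT order): [1, 2, 5, 13, 18, 18]
Compute completion times sequentially:
  Job 1: processing = 1, completes at 1
  Job 2: processing = 2, completes at 3
  Job 3: processing = 5, completes at 8
  Job 4: processing = 13, completes at 21
  Job 5: processing = 18, completes at 39
  Job 6: processing = 18, completes at 57
Sum of completion times = 129
Average completion time = 129/6 = 21.5

21.5


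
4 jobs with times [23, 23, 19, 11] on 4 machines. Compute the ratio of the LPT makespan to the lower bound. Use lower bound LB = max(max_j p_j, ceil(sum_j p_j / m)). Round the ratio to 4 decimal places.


LPT order: [23, 23, 19, 11]
Machine loads after assignment: [23, 23, 19, 11]
LPT makespan = 23
Lower bound = max(max_job, ceil(total/4)) = max(23, 19) = 23
Ratio = 23 / 23 = 1.0

1.0


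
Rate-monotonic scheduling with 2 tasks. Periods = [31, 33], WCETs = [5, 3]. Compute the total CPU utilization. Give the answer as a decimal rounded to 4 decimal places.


Compute individual utilizations (exact fractions):
  Task 1: C/T = 5/31 (approx. 0.1613)
  Task 2: C/T = 3/33 = 1/11 (approx. 0.0909)
Total utilization U = 5/31 + 1/11 = 86/341
Rounded to 4 decimal places: U = 0.2522
RM (Liu & Layland) bound for 2 tasks = 0.828427; compare with U = 86/341 (approx. 0.252199)
U <= bound, so schedulable by RM sufficient condition.

0.2522


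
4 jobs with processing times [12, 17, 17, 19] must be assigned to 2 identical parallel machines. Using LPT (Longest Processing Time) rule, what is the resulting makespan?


Sort jobs in decreasing order (LPT): [19, 17, 17, 12]
Assign each job to the least loaded machine:
  Machine 1: jobs [19, 12], load = 31
  Machine 2: jobs [17, 17], load = 34
Makespan = max load = 34

34


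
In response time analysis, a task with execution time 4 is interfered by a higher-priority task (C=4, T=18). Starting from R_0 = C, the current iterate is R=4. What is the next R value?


R_next = C + ceil(R_prev / T_hp) * C_hp
ceil(4 / 18) = ceil(0.2222) = 1
Interference = 1 * 4 = 4
R_next = 4 + 4 = 8

8


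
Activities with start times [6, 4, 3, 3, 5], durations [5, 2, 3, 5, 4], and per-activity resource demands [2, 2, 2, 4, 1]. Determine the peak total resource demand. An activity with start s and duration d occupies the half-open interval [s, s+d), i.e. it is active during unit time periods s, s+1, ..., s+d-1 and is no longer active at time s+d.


Each activity i is active on [start_i, start_i + duration_i).
Compute total resource usage per time slot:
  t=0: active resources = [], total = 0
  t=1: active resources = [], total = 0
  t=2: active resources = [], total = 0
  t=3: active resources = [2, 4], total = 6
  t=4: active resources = [2, 2, 4], total = 8
  t=5: active resources = [2, 2, 4, 1], total = 9
  t=6: active resources = [2, 4, 1], total = 7
  t=7: active resources = [2, 4, 1], total = 7
  t=8: active resources = [2, 1], total = 3
  t=9: active resources = [2], total = 2
  t=10: active resources = [2], total = 2
Peak resource demand = 9

9


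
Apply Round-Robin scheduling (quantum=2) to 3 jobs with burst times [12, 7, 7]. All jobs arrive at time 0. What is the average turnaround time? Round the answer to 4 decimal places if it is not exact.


Time quantum = 2
Execution trace:
  J1 runs 2 units, time = 2
  J2 runs 2 units, time = 4
  J3 runs 2 units, time = 6
  J1 runs 2 units, time = 8
  J2 runs 2 units, time = 10
  J3 runs 2 units, time = 12
  J1 runs 2 units, time = 14
  J2 runs 2 units, time = 16
  J3 runs 2 units, time = 18
  J1 runs 2 units, time = 20
  J2 runs 1 units, time = 21
  J3 runs 1 units, time = 22
  J1 runs 2 units, time = 24
  J1 runs 2 units, time = 26
Finish times: [26, 21, 22]
Average turnaround = 69/3 = 23.0

23.0


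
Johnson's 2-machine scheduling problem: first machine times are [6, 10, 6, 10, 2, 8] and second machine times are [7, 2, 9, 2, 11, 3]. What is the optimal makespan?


Apply Johnson's rule:
  Group 1 (a <= b): [(5, 2, 11), (1, 6, 7), (3, 6, 9)]
  Group 2 (a > b): [(6, 8, 3), (2, 10, 2), (4, 10, 2)]
Optimal job order: [5, 1, 3, 6, 2, 4]
Schedule:
  Job 5: M1 done at 2, M2 done at 13
  Job 1: M1 done at 8, M2 done at 20
  Job 3: M1 done at 14, M2 done at 29
  Job 6: M1 done at 22, M2 done at 32
  Job 2: M1 done at 32, M2 done at 34
  Job 4: M1 done at 42, M2 done at 44
Makespan = 44

44


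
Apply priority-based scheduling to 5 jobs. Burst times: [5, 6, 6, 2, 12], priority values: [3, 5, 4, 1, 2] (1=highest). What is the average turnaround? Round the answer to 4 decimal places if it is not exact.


Sort by priority (ascending = highest first):
Order: [(1, 2), (2, 12), (3, 5), (4, 6), (5, 6)]
Completion times:
  Priority 1, burst=2, C=2
  Priority 2, burst=12, C=14
  Priority 3, burst=5, C=19
  Priority 4, burst=6, C=25
  Priority 5, burst=6, C=31
Average turnaround = 91/5 = 18.2

18.2


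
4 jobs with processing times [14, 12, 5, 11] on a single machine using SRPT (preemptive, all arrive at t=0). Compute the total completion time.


Since all jobs arrive at t=0, SRPT equals SPT ordering.
SPT order: [5, 11, 12, 14]
Completion times:
  Job 1: p=5, C=5
  Job 2: p=11, C=16
  Job 3: p=12, C=28
  Job 4: p=14, C=42
Total completion time = 5 + 16 + 28 + 42 = 91

91


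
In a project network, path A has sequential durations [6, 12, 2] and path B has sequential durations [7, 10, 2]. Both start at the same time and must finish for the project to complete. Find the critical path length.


Path A total = 6 + 12 + 2 = 20
Path B total = 7 + 10 + 2 = 19
Critical path = longest path = max(20, 19) = 20

20


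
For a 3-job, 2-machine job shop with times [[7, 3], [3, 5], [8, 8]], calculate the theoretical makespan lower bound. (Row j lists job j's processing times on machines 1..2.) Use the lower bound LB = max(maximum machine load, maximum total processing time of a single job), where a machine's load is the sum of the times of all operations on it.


Machine loads:
  Machine 1: 7 + 3 + 8 = 18
  Machine 2: 3 + 5 + 8 = 16
Max machine load = 18
Job totals:
  Job 1: 10
  Job 2: 8
  Job 3: 16
Max job total = 16
Lower bound = max(18, 16) = 18

18


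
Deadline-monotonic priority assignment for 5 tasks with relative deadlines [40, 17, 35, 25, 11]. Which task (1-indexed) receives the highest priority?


Sort tasks by relative deadline (ascending):
  Task 5: deadline = 11
  Task 2: deadline = 17
  Task 4: deadline = 25
  Task 3: deadline = 35
  Task 1: deadline = 40
Priority order (highest first): [5, 2, 4, 3, 1]
Highest priority task = 5

5


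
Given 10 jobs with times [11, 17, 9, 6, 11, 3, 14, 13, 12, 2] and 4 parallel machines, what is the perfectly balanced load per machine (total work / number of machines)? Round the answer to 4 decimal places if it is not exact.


Total processing time = 11 + 17 + 9 + 6 + 11 + 3 + 14 + 13 + 12 + 2 = 98
Number of machines = 4
Ideal balanced load = 98 / 4 = 24.5

24.5


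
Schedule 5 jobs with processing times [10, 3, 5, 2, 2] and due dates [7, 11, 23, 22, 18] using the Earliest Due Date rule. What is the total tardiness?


Sort by due date (EDD order): [(10, 7), (3, 11), (2, 18), (2, 22), (5, 23)]
Compute completion times and tardiness:
  Job 1: p=10, d=7, C=10, tardiness=max(0,10-7)=3
  Job 2: p=3, d=11, C=13, tardiness=max(0,13-11)=2
  Job 3: p=2, d=18, C=15, tardiness=max(0,15-18)=0
  Job 4: p=2, d=22, C=17, tardiness=max(0,17-22)=0
  Job 5: p=5, d=23, C=22, tardiness=max(0,22-23)=0
Total tardiness = 5

5


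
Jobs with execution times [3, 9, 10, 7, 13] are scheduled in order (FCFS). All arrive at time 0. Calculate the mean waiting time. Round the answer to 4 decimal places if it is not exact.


FCFS order (as given): [3, 9, 10, 7, 13]
Waiting times:
  Job 1: wait = 0
  Job 2: wait = 3
  Job 3: wait = 12
  Job 4: wait = 22
  Job 5: wait = 29
Sum of waiting times = 66
Average waiting time = 66/5 = 13.2

13.2


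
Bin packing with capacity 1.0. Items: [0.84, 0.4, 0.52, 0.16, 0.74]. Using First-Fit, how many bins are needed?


Place items sequentially using First-Fit:
  Item 0.84 -> new Bin 1
  Item 0.4 -> new Bin 2
  Item 0.52 -> Bin 2 (now 0.92)
  Item 0.16 -> Bin 1 (now 1.0)
  Item 0.74 -> new Bin 3
Total bins used = 3

3


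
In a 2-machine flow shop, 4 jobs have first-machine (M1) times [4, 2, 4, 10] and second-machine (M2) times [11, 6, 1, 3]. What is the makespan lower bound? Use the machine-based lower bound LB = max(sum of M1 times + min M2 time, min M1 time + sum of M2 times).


LB1 = sum(M1 times) + min(M2 times) = 20 + 1 = 21
LB2 = min(M1 times) + sum(M2 times) = 2 + 21 = 23
Lower bound = max(LB1, LB2) = max(21, 23) = 23

23


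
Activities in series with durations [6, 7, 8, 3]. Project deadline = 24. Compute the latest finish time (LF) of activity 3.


LF(activity 3) = deadline - sum of successor durations
Successors: activities 4 through 4 with durations [3]
Sum of successor durations = 3
LF = 24 - 3 = 21

21


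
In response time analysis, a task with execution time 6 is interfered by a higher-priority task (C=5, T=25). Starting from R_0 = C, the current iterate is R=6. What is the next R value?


R_next = C + ceil(R_prev / T_hp) * C_hp
ceil(6 / 25) = ceil(0.24) = 1
Interference = 1 * 5 = 5
R_next = 6 + 5 = 11

11


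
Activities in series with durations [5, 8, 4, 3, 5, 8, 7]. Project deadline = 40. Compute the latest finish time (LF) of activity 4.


LF(activity 4) = deadline - sum of successor durations
Successors: activities 5 through 7 with durations [5, 8, 7]
Sum of successor durations = 20
LF = 40 - 20 = 20

20


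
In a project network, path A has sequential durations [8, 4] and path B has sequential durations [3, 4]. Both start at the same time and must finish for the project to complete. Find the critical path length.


Path A total = 8 + 4 = 12
Path B total = 3 + 4 = 7
Critical path = longest path = max(12, 7) = 12

12


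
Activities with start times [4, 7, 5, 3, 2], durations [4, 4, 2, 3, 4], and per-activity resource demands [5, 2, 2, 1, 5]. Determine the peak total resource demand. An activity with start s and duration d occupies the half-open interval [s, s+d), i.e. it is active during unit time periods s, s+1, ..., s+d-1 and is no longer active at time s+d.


Each activity i is active on [start_i, start_i + duration_i).
Compute total resource usage per time slot:
  t=0: active resources = [], total = 0
  t=1: active resources = [], total = 0
  t=2: active resources = [5], total = 5
  t=3: active resources = [1, 5], total = 6
  t=4: active resources = [5, 1, 5], total = 11
  t=5: active resources = [5, 2, 1, 5], total = 13
  t=6: active resources = [5, 2], total = 7
  t=7: active resources = [5, 2], total = 7
  t=8: active resources = [2], total = 2
  t=9: active resources = [2], total = 2
  t=10: active resources = [2], total = 2
Peak resource demand = 13

13


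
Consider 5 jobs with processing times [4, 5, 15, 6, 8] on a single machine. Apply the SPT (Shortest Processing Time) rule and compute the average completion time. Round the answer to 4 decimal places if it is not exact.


Sort jobs by processing time (SPT order): [4, 5, 6, 8, 15]
Compute completion times sequentially:
  Job 1: processing = 4, completes at 4
  Job 2: processing = 5, completes at 9
  Job 3: processing = 6, completes at 15
  Job 4: processing = 8, completes at 23
  Job 5: processing = 15, completes at 38
Sum of completion times = 89
Average completion time = 89/5 = 17.8

17.8


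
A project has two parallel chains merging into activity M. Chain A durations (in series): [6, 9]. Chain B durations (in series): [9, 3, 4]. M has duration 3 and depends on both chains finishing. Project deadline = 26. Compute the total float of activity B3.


Forward pass: ES(B3) = sum of predecessors on chain B = 12
EF = ES + duration = 12 + 4 = 16
Backward pass: LF(M) = deadline = 26; LS(M) = 26 - 3 = 23
LF(B3) = LS(M) - sum(successors on chain B) = 23 - 0 = 23
LS = LF - duration = 23 - 4 = 19
Total float = LS - ES = 19 - 12 = 7

7


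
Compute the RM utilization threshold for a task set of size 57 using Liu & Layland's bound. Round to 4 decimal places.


Compute 2^(1/57) = 1.0122347161
Subtract 1: 1.0122347161 - 1 = 0.0122347161
Multiply by n: 57 * 0.0122347161 = 0.6973788177
Round to 4 dp: 0.6974

0.6974


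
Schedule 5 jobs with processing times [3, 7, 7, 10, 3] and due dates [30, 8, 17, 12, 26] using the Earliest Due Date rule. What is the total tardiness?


Sort by due date (EDD order): [(7, 8), (10, 12), (7, 17), (3, 26), (3, 30)]
Compute completion times and tardiness:
  Job 1: p=7, d=8, C=7, tardiness=max(0,7-8)=0
  Job 2: p=10, d=12, C=17, tardiness=max(0,17-12)=5
  Job 3: p=7, d=17, C=24, tardiness=max(0,24-17)=7
  Job 4: p=3, d=26, C=27, tardiness=max(0,27-26)=1
  Job 5: p=3, d=30, C=30, tardiness=max(0,30-30)=0
Total tardiness = 13

13


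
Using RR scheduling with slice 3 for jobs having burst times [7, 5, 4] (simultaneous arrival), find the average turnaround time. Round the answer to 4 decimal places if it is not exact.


Time quantum = 3
Execution trace:
  J1 runs 3 units, time = 3
  J2 runs 3 units, time = 6
  J3 runs 3 units, time = 9
  J1 runs 3 units, time = 12
  J2 runs 2 units, time = 14
  J3 runs 1 units, time = 15
  J1 runs 1 units, time = 16
Finish times: [16, 14, 15]
Average turnaround = 45/3 = 15.0

15.0


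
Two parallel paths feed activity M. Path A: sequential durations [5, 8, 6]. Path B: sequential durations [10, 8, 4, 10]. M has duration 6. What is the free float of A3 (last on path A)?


ES(A3) = sum of predecessors on chain A = 13
EF(A3) = ES + duration = 13 + 6 = 19
Successor of A3 is M. ES(M) = max(sum(A), sum(B)) = max(19, 32) = 32
Free float = ES(successor) - EF(current) = 32 - 19 = 13

13


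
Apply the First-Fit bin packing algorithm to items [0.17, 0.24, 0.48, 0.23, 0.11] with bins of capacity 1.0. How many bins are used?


Place items sequentially using First-Fit:
  Item 0.17 -> new Bin 1
  Item 0.24 -> Bin 1 (now 0.41)
  Item 0.48 -> Bin 1 (now 0.89)
  Item 0.23 -> new Bin 2
  Item 0.11 -> Bin 1 (now 1.0)
Total bins used = 2

2


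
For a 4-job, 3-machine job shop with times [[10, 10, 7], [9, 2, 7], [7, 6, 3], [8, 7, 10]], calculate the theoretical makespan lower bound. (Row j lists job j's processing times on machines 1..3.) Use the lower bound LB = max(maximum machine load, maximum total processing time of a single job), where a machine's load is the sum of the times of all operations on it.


Machine loads:
  Machine 1: 10 + 9 + 7 + 8 = 34
  Machine 2: 10 + 2 + 6 + 7 = 25
  Machine 3: 7 + 7 + 3 + 10 = 27
Max machine load = 34
Job totals:
  Job 1: 27
  Job 2: 18
  Job 3: 16
  Job 4: 25
Max job total = 27
Lower bound = max(34, 27) = 34

34


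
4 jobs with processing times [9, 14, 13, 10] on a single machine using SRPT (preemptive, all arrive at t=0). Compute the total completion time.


Since all jobs arrive at t=0, SRPT equals SPT ordering.
SPT order: [9, 10, 13, 14]
Completion times:
  Job 1: p=9, C=9
  Job 2: p=10, C=19
  Job 3: p=13, C=32
  Job 4: p=14, C=46
Total completion time = 9 + 19 + 32 + 46 = 106

106


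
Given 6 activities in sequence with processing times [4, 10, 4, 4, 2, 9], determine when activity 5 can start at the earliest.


Activity 5 starts after activities 1 through 4 complete.
Predecessor durations: [4, 10, 4, 4]
ES = 4 + 10 + 4 + 4 = 22

22


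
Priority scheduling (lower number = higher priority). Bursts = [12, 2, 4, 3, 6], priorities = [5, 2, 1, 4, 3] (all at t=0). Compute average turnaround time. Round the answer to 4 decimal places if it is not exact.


Sort by priority (ascending = highest first):
Order: [(1, 4), (2, 2), (3, 6), (4, 3), (5, 12)]
Completion times:
  Priority 1, burst=4, C=4
  Priority 2, burst=2, C=6
  Priority 3, burst=6, C=12
  Priority 4, burst=3, C=15
  Priority 5, burst=12, C=27
Average turnaround = 64/5 = 12.8

12.8


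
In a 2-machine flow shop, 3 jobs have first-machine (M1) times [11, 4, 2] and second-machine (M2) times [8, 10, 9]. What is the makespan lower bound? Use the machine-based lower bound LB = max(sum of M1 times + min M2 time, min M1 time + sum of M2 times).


LB1 = sum(M1 times) + min(M2 times) = 17 + 8 = 25
LB2 = min(M1 times) + sum(M2 times) = 2 + 27 = 29
Lower bound = max(LB1, LB2) = max(25, 29) = 29

29


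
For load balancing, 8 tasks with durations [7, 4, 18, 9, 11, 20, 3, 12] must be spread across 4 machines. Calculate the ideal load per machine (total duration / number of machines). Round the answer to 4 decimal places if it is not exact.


Total processing time = 7 + 4 + 18 + 9 + 11 + 20 + 3 + 12 = 84
Number of machines = 4
Ideal balanced load = 84 / 4 = 21.0

21.0


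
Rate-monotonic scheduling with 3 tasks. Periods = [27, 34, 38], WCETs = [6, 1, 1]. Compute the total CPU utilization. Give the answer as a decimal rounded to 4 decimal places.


Compute individual utilizations (exact fractions):
  Task 1: C/T = 6/27 = 2/9 (approx. 0.2222)
  Task 2: C/T = 1/34 (approx. 0.0294)
  Task 3: C/T = 1/38 (approx. 0.0263)
Total utilization U = 2/9 + 1/34 + 1/38 = 808/2907
Rounded to 4 decimal places: U = 0.2779
RM (Liu & Layland) bound for 3 tasks = 0.779763; compare with U = 808/2907 (approx. 0.277950)
U <= bound, so schedulable by RM sufficient condition.

0.2779


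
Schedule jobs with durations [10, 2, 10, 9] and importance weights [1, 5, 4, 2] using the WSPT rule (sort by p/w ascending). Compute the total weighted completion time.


Compute p/w ratios and sort ascending (WSPT): [(2, 5), (10, 4), (9, 2), (10, 1)]
Compute weighted completion times:
  Job (p=2,w=5): C=2, w*C=5*2=10
  Job (p=10,w=4): C=12, w*C=4*12=48
  Job (p=9,w=2): C=21, w*C=2*21=42
  Job (p=10,w=1): C=31, w*C=1*31=31
Total weighted completion time = 131

131


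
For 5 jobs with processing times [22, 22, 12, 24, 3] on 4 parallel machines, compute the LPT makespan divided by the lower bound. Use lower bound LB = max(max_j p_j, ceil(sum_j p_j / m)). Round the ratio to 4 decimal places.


LPT order: [24, 22, 22, 12, 3]
Machine loads after assignment: [24, 22, 22, 15]
LPT makespan = 24
Lower bound = max(max_job, ceil(total/4)) = max(24, 21) = 24
Ratio = 24 / 24 = 1.0

1.0


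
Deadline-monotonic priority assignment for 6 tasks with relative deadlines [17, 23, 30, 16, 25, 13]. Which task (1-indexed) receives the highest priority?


Sort tasks by relative deadline (ascending):
  Task 6: deadline = 13
  Task 4: deadline = 16
  Task 1: deadline = 17
  Task 2: deadline = 23
  Task 5: deadline = 25
  Task 3: deadline = 30
Priority order (highest first): [6, 4, 1, 2, 5, 3]
Highest priority task = 6

6


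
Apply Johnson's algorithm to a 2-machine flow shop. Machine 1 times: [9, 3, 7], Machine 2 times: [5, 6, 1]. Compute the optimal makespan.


Apply Johnson's rule:
  Group 1 (a <= b): [(2, 3, 6)]
  Group 2 (a > b): [(1, 9, 5), (3, 7, 1)]
Optimal job order: [2, 1, 3]
Schedule:
  Job 2: M1 done at 3, M2 done at 9
  Job 1: M1 done at 12, M2 done at 17
  Job 3: M1 done at 19, M2 done at 20
Makespan = 20

20


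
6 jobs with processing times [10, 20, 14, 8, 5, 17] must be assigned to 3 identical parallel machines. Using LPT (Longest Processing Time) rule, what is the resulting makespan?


Sort jobs in decreasing order (LPT): [20, 17, 14, 10, 8, 5]
Assign each job to the least loaded machine:
  Machine 1: jobs [20, 5], load = 25
  Machine 2: jobs [17, 8], load = 25
  Machine 3: jobs [14, 10], load = 24
Makespan = max load = 25

25


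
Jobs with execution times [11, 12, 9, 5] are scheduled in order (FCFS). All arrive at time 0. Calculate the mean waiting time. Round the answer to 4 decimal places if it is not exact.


FCFS order (as given): [11, 12, 9, 5]
Waiting times:
  Job 1: wait = 0
  Job 2: wait = 11
  Job 3: wait = 23
  Job 4: wait = 32
Sum of waiting times = 66
Average waiting time = 66/4 = 16.5

16.5


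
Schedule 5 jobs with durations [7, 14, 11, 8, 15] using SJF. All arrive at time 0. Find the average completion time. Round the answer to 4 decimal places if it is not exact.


SJF order (ascending): [7, 8, 11, 14, 15]
Completion times:
  Job 1: burst=7, C=7
  Job 2: burst=8, C=15
  Job 3: burst=11, C=26
  Job 4: burst=14, C=40
  Job 5: burst=15, C=55
Average completion = 143/5 = 28.6

28.6


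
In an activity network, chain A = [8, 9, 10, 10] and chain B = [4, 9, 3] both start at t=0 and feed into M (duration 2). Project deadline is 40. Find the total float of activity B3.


Forward pass: ES(B3) = sum of predecessors on chain B = 13
EF = ES + duration = 13 + 3 = 16
Backward pass: LF(M) = deadline = 40; LS(M) = 40 - 2 = 38
LF(B3) = LS(M) - sum(successors on chain B) = 38 - 0 = 38
LS = LF - duration = 38 - 3 = 35
Total float = LS - ES = 35 - 13 = 22

22


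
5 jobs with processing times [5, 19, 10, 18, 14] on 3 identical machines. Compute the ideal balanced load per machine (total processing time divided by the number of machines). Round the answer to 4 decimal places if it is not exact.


Total processing time = 5 + 19 + 10 + 18 + 14 = 66
Number of machines = 3
Ideal balanced load = 66 / 3 = 22.0

22.0


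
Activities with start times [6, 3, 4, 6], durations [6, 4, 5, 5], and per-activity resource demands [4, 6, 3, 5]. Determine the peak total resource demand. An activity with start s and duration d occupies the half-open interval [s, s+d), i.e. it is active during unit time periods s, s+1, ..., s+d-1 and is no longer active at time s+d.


Each activity i is active on [start_i, start_i + duration_i).
Compute total resource usage per time slot:
  t=0: active resources = [], total = 0
  t=1: active resources = [], total = 0
  t=2: active resources = [], total = 0
  t=3: active resources = [6], total = 6
  t=4: active resources = [6, 3], total = 9
  t=5: active resources = [6, 3], total = 9
  t=6: active resources = [4, 6, 3, 5], total = 18
  t=7: active resources = [4, 3, 5], total = 12
  t=8: active resources = [4, 3, 5], total = 12
  t=9: active resources = [4, 5], total = 9
  t=10: active resources = [4, 5], total = 9
  t=11: active resources = [4], total = 4
Peak resource demand = 18

18
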